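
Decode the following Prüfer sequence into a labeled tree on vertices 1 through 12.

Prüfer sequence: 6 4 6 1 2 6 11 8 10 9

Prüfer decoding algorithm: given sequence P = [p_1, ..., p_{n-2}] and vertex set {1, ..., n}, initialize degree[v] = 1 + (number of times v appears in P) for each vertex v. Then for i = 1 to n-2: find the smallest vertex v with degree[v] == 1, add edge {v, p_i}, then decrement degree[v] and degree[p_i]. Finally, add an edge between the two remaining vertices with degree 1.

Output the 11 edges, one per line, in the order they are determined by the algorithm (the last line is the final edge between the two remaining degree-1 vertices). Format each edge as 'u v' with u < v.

Answer: 3 6
4 5
4 6
1 7
1 2
2 6
6 11
8 11
8 10
9 10
9 12

Derivation:
Initial degrees: {1:2, 2:2, 3:1, 4:2, 5:1, 6:4, 7:1, 8:2, 9:2, 10:2, 11:2, 12:1}
Step 1: smallest deg-1 vertex = 3, p_1 = 6. Add edge {3,6}. Now deg[3]=0, deg[6]=3.
Step 2: smallest deg-1 vertex = 5, p_2 = 4. Add edge {4,5}. Now deg[5]=0, deg[4]=1.
Step 3: smallest deg-1 vertex = 4, p_3 = 6. Add edge {4,6}. Now deg[4]=0, deg[6]=2.
Step 4: smallest deg-1 vertex = 7, p_4 = 1. Add edge {1,7}. Now deg[7]=0, deg[1]=1.
Step 5: smallest deg-1 vertex = 1, p_5 = 2. Add edge {1,2}. Now deg[1]=0, deg[2]=1.
Step 6: smallest deg-1 vertex = 2, p_6 = 6. Add edge {2,6}. Now deg[2]=0, deg[6]=1.
Step 7: smallest deg-1 vertex = 6, p_7 = 11. Add edge {6,11}. Now deg[6]=0, deg[11]=1.
Step 8: smallest deg-1 vertex = 11, p_8 = 8. Add edge {8,11}. Now deg[11]=0, deg[8]=1.
Step 9: smallest deg-1 vertex = 8, p_9 = 10. Add edge {8,10}. Now deg[8]=0, deg[10]=1.
Step 10: smallest deg-1 vertex = 10, p_10 = 9. Add edge {9,10}. Now deg[10]=0, deg[9]=1.
Final: two remaining deg-1 vertices are 9, 12. Add edge {9,12}.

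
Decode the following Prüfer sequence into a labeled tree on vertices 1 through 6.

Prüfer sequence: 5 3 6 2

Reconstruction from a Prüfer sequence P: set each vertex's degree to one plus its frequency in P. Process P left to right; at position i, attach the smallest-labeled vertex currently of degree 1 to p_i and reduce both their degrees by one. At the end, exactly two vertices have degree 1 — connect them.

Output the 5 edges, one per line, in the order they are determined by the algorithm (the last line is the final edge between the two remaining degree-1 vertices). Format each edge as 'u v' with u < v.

Answer: 1 5
3 4
3 6
2 5
2 6

Derivation:
Initial degrees: {1:1, 2:2, 3:2, 4:1, 5:2, 6:2}
Step 1: smallest deg-1 vertex = 1, p_1 = 5. Add edge {1,5}. Now deg[1]=0, deg[5]=1.
Step 2: smallest deg-1 vertex = 4, p_2 = 3. Add edge {3,4}. Now deg[4]=0, deg[3]=1.
Step 3: smallest deg-1 vertex = 3, p_3 = 6. Add edge {3,6}. Now deg[3]=0, deg[6]=1.
Step 4: smallest deg-1 vertex = 5, p_4 = 2. Add edge {2,5}. Now deg[5]=0, deg[2]=1.
Final: two remaining deg-1 vertices are 2, 6. Add edge {2,6}.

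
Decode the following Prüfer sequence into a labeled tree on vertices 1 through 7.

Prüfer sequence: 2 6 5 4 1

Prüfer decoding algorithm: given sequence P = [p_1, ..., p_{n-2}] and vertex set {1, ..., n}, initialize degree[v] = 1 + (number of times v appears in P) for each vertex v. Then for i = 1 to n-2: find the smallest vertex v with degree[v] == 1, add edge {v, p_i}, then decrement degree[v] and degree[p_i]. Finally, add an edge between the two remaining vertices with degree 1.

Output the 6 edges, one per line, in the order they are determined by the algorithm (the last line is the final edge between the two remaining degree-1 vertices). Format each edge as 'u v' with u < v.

Answer: 2 3
2 6
5 6
4 5
1 4
1 7

Derivation:
Initial degrees: {1:2, 2:2, 3:1, 4:2, 5:2, 6:2, 7:1}
Step 1: smallest deg-1 vertex = 3, p_1 = 2. Add edge {2,3}. Now deg[3]=0, deg[2]=1.
Step 2: smallest deg-1 vertex = 2, p_2 = 6. Add edge {2,6}. Now deg[2]=0, deg[6]=1.
Step 3: smallest deg-1 vertex = 6, p_3 = 5. Add edge {5,6}. Now deg[6]=0, deg[5]=1.
Step 4: smallest deg-1 vertex = 5, p_4 = 4. Add edge {4,5}. Now deg[5]=0, deg[4]=1.
Step 5: smallest deg-1 vertex = 4, p_5 = 1. Add edge {1,4}. Now deg[4]=0, deg[1]=1.
Final: two remaining deg-1 vertices are 1, 7. Add edge {1,7}.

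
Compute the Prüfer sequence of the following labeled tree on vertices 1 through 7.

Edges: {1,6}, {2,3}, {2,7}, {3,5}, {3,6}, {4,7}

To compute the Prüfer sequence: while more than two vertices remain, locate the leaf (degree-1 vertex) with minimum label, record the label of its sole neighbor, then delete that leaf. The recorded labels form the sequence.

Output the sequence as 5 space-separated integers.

Step 1: leaves = {1,4,5}. Remove smallest leaf 1, emit neighbor 6.
Step 2: leaves = {4,5,6}. Remove smallest leaf 4, emit neighbor 7.
Step 3: leaves = {5,6,7}. Remove smallest leaf 5, emit neighbor 3.
Step 4: leaves = {6,7}. Remove smallest leaf 6, emit neighbor 3.
Step 5: leaves = {3,7}. Remove smallest leaf 3, emit neighbor 2.
Done: 2 vertices remain (2, 7). Sequence = [6 7 3 3 2]

Answer: 6 7 3 3 2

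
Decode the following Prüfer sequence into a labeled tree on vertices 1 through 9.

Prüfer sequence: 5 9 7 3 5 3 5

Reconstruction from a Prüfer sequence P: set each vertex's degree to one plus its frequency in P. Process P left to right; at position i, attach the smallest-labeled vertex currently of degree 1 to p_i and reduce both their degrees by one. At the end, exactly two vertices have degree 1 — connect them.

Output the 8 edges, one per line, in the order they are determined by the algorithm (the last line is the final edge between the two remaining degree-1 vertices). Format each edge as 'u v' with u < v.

Answer: 1 5
2 9
4 7
3 6
5 7
3 8
3 5
5 9

Derivation:
Initial degrees: {1:1, 2:1, 3:3, 4:1, 5:4, 6:1, 7:2, 8:1, 9:2}
Step 1: smallest deg-1 vertex = 1, p_1 = 5. Add edge {1,5}. Now deg[1]=0, deg[5]=3.
Step 2: smallest deg-1 vertex = 2, p_2 = 9. Add edge {2,9}. Now deg[2]=0, deg[9]=1.
Step 3: smallest deg-1 vertex = 4, p_3 = 7. Add edge {4,7}. Now deg[4]=0, deg[7]=1.
Step 4: smallest deg-1 vertex = 6, p_4 = 3. Add edge {3,6}. Now deg[6]=0, deg[3]=2.
Step 5: smallest deg-1 vertex = 7, p_5 = 5. Add edge {5,7}. Now deg[7]=0, deg[5]=2.
Step 6: smallest deg-1 vertex = 8, p_6 = 3. Add edge {3,8}. Now deg[8]=0, deg[3]=1.
Step 7: smallest deg-1 vertex = 3, p_7 = 5. Add edge {3,5}. Now deg[3]=0, deg[5]=1.
Final: two remaining deg-1 vertices are 5, 9. Add edge {5,9}.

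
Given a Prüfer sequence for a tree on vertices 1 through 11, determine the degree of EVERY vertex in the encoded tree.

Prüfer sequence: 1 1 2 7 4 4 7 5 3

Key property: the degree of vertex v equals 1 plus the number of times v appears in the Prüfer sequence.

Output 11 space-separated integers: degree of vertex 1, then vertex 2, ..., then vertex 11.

p_1 = 1: count[1] becomes 1
p_2 = 1: count[1] becomes 2
p_3 = 2: count[2] becomes 1
p_4 = 7: count[7] becomes 1
p_5 = 4: count[4] becomes 1
p_6 = 4: count[4] becomes 2
p_7 = 7: count[7] becomes 2
p_8 = 5: count[5] becomes 1
p_9 = 3: count[3] becomes 1
Degrees (1 + count): deg[1]=1+2=3, deg[2]=1+1=2, deg[3]=1+1=2, deg[4]=1+2=3, deg[5]=1+1=2, deg[6]=1+0=1, deg[7]=1+2=3, deg[8]=1+0=1, deg[9]=1+0=1, deg[10]=1+0=1, deg[11]=1+0=1

Answer: 3 2 2 3 2 1 3 1 1 1 1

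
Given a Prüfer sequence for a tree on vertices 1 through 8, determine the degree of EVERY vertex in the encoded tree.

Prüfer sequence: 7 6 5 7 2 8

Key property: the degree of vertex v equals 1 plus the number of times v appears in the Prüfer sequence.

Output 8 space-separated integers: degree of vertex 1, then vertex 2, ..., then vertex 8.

p_1 = 7: count[7] becomes 1
p_2 = 6: count[6] becomes 1
p_3 = 5: count[5] becomes 1
p_4 = 7: count[7] becomes 2
p_5 = 2: count[2] becomes 1
p_6 = 8: count[8] becomes 1
Degrees (1 + count): deg[1]=1+0=1, deg[2]=1+1=2, deg[3]=1+0=1, deg[4]=1+0=1, deg[5]=1+1=2, deg[6]=1+1=2, deg[7]=1+2=3, deg[8]=1+1=2

Answer: 1 2 1 1 2 2 3 2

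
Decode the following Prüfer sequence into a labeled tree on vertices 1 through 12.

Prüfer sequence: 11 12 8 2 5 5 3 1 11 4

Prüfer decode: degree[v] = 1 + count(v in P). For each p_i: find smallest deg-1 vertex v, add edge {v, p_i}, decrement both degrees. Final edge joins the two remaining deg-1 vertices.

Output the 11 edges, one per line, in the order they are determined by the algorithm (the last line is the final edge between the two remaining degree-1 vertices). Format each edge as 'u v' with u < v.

Initial degrees: {1:2, 2:2, 3:2, 4:2, 5:3, 6:1, 7:1, 8:2, 9:1, 10:1, 11:3, 12:2}
Step 1: smallest deg-1 vertex = 6, p_1 = 11. Add edge {6,11}. Now deg[6]=0, deg[11]=2.
Step 2: smallest deg-1 vertex = 7, p_2 = 12. Add edge {7,12}. Now deg[7]=0, deg[12]=1.
Step 3: smallest deg-1 vertex = 9, p_3 = 8. Add edge {8,9}. Now deg[9]=0, deg[8]=1.
Step 4: smallest deg-1 vertex = 8, p_4 = 2. Add edge {2,8}. Now deg[8]=0, deg[2]=1.
Step 5: smallest deg-1 vertex = 2, p_5 = 5. Add edge {2,5}. Now deg[2]=0, deg[5]=2.
Step 6: smallest deg-1 vertex = 10, p_6 = 5. Add edge {5,10}. Now deg[10]=0, deg[5]=1.
Step 7: smallest deg-1 vertex = 5, p_7 = 3. Add edge {3,5}. Now deg[5]=0, deg[3]=1.
Step 8: smallest deg-1 vertex = 3, p_8 = 1. Add edge {1,3}. Now deg[3]=0, deg[1]=1.
Step 9: smallest deg-1 vertex = 1, p_9 = 11. Add edge {1,11}. Now deg[1]=0, deg[11]=1.
Step 10: smallest deg-1 vertex = 11, p_10 = 4. Add edge {4,11}. Now deg[11]=0, deg[4]=1.
Final: two remaining deg-1 vertices are 4, 12. Add edge {4,12}.

Answer: 6 11
7 12
8 9
2 8
2 5
5 10
3 5
1 3
1 11
4 11
4 12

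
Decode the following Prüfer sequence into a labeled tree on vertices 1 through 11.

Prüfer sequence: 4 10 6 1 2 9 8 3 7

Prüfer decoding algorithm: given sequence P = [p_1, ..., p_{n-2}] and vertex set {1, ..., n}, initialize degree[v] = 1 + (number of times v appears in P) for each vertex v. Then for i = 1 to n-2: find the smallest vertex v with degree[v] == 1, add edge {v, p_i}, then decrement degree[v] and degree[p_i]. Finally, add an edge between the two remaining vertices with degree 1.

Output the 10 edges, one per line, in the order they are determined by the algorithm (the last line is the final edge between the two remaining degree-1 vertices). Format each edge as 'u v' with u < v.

Answer: 4 5
4 10
6 10
1 6
1 2
2 9
8 9
3 8
3 7
7 11

Derivation:
Initial degrees: {1:2, 2:2, 3:2, 4:2, 5:1, 6:2, 7:2, 8:2, 9:2, 10:2, 11:1}
Step 1: smallest deg-1 vertex = 5, p_1 = 4. Add edge {4,5}. Now deg[5]=0, deg[4]=1.
Step 2: smallest deg-1 vertex = 4, p_2 = 10. Add edge {4,10}. Now deg[4]=0, deg[10]=1.
Step 3: smallest deg-1 vertex = 10, p_3 = 6. Add edge {6,10}. Now deg[10]=0, deg[6]=1.
Step 4: smallest deg-1 vertex = 6, p_4 = 1. Add edge {1,6}. Now deg[6]=0, deg[1]=1.
Step 5: smallest deg-1 vertex = 1, p_5 = 2. Add edge {1,2}. Now deg[1]=0, deg[2]=1.
Step 6: smallest deg-1 vertex = 2, p_6 = 9. Add edge {2,9}. Now deg[2]=0, deg[9]=1.
Step 7: smallest deg-1 vertex = 9, p_7 = 8. Add edge {8,9}. Now deg[9]=0, deg[8]=1.
Step 8: smallest deg-1 vertex = 8, p_8 = 3. Add edge {3,8}. Now deg[8]=0, deg[3]=1.
Step 9: smallest deg-1 vertex = 3, p_9 = 7. Add edge {3,7}. Now deg[3]=0, deg[7]=1.
Final: two remaining deg-1 vertices are 7, 11. Add edge {7,11}.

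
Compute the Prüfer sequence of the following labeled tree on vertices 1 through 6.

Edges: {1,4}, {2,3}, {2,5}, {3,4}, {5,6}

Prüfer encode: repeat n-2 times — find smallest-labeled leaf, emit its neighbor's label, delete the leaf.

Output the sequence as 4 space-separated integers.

Step 1: leaves = {1,6}. Remove smallest leaf 1, emit neighbor 4.
Step 2: leaves = {4,6}. Remove smallest leaf 4, emit neighbor 3.
Step 3: leaves = {3,6}. Remove smallest leaf 3, emit neighbor 2.
Step 4: leaves = {2,6}. Remove smallest leaf 2, emit neighbor 5.
Done: 2 vertices remain (5, 6). Sequence = [4 3 2 5]

Answer: 4 3 2 5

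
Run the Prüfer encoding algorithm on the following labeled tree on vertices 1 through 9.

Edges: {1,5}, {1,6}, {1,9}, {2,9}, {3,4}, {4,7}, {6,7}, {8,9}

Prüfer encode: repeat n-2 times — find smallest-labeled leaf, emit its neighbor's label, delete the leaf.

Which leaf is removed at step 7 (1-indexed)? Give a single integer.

Step 1: current leaves = {2,3,5,8}. Remove leaf 2 (neighbor: 9).
Step 2: current leaves = {3,5,8}. Remove leaf 3 (neighbor: 4).
Step 3: current leaves = {4,5,8}. Remove leaf 4 (neighbor: 7).
Step 4: current leaves = {5,7,8}. Remove leaf 5 (neighbor: 1).
Step 5: current leaves = {7,8}. Remove leaf 7 (neighbor: 6).
Step 6: current leaves = {6,8}. Remove leaf 6 (neighbor: 1).
Step 7: current leaves = {1,8}. Remove leaf 1 (neighbor: 9).

Answer: 1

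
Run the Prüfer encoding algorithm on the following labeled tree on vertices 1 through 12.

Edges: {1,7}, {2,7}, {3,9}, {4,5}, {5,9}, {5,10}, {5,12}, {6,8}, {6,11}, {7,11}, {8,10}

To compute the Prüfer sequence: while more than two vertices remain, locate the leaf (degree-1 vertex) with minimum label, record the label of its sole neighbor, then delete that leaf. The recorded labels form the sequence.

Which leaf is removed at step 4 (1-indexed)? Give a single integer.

Step 1: current leaves = {1,2,3,4,12}. Remove leaf 1 (neighbor: 7).
Step 2: current leaves = {2,3,4,12}. Remove leaf 2 (neighbor: 7).
Step 3: current leaves = {3,4,7,12}. Remove leaf 3 (neighbor: 9).
Step 4: current leaves = {4,7,9,12}. Remove leaf 4 (neighbor: 5).

Answer: 4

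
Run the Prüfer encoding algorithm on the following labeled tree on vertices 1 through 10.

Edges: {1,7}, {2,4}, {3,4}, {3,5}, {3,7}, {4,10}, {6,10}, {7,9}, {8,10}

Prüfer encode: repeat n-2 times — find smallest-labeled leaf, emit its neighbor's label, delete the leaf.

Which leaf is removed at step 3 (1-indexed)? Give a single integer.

Step 1: current leaves = {1,2,5,6,8,9}. Remove leaf 1 (neighbor: 7).
Step 2: current leaves = {2,5,6,8,9}. Remove leaf 2 (neighbor: 4).
Step 3: current leaves = {5,6,8,9}. Remove leaf 5 (neighbor: 3).

Answer: 5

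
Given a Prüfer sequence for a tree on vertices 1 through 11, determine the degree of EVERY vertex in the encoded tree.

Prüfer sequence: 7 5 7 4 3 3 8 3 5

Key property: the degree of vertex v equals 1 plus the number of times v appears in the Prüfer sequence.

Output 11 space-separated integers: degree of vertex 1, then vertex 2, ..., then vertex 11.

Answer: 1 1 4 2 3 1 3 2 1 1 1

Derivation:
p_1 = 7: count[7] becomes 1
p_2 = 5: count[5] becomes 1
p_3 = 7: count[7] becomes 2
p_4 = 4: count[4] becomes 1
p_5 = 3: count[3] becomes 1
p_6 = 3: count[3] becomes 2
p_7 = 8: count[8] becomes 1
p_8 = 3: count[3] becomes 3
p_9 = 5: count[5] becomes 2
Degrees (1 + count): deg[1]=1+0=1, deg[2]=1+0=1, deg[3]=1+3=4, deg[4]=1+1=2, deg[5]=1+2=3, deg[6]=1+0=1, deg[7]=1+2=3, deg[8]=1+1=2, deg[9]=1+0=1, deg[10]=1+0=1, deg[11]=1+0=1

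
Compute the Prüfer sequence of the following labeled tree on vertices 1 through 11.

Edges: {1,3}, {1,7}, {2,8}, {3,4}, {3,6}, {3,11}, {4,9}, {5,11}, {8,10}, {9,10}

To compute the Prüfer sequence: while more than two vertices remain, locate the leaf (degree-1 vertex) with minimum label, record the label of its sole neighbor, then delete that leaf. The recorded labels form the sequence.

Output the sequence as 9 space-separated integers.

Step 1: leaves = {2,5,6,7}. Remove smallest leaf 2, emit neighbor 8.
Step 2: leaves = {5,6,7,8}. Remove smallest leaf 5, emit neighbor 11.
Step 3: leaves = {6,7,8,11}. Remove smallest leaf 6, emit neighbor 3.
Step 4: leaves = {7,8,11}. Remove smallest leaf 7, emit neighbor 1.
Step 5: leaves = {1,8,11}. Remove smallest leaf 1, emit neighbor 3.
Step 6: leaves = {8,11}. Remove smallest leaf 8, emit neighbor 10.
Step 7: leaves = {10,11}. Remove smallest leaf 10, emit neighbor 9.
Step 8: leaves = {9,11}. Remove smallest leaf 9, emit neighbor 4.
Step 9: leaves = {4,11}. Remove smallest leaf 4, emit neighbor 3.
Done: 2 vertices remain (3, 11). Sequence = [8 11 3 1 3 10 9 4 3]

Answer: 8 11 3 1 3 10 9 4 3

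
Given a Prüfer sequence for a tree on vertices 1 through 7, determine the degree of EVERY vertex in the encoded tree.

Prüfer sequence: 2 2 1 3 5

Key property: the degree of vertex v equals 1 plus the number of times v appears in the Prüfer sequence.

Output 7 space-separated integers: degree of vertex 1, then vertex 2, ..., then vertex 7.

p_1 = 2: count[2] becomes 1
p_2 = 2: count[2] becomes 2
p_3 = 1: count[1] becomes 1
p_4 = 3: count[3] becomes 1
p_5 = 5: count[5] becomes 1
Degrees (1 + count): deg[1]=1+1=2, deg[2]=1+2=3, deg[3]=1+1=2, deg[4]=1+0=1, deg[5]=1+1=2, deg[6]=1+0=1, deg[7]=1+0=1

Answer: 2 3 2 1 2 1 1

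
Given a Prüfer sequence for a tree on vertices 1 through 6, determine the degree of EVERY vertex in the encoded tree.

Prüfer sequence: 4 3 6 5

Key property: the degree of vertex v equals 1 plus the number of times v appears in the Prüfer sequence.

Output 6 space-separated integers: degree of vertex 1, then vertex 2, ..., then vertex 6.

p_1 = 4: count[4] becomes 1
p_2 = 3: count[3] becomes 1
p_3 = 6: count[6] becomes 1
p_4 = 5: count[5] becomes 1
Degrees (1 + count): deg[1]=1+0=1, deg[2]=1+0=1, deg[3]=1+1=2, deg[4]=1+1=2, deg[5]=1+1=2, deg[6]=1+1=2

Answer: 1 1 2 2 2 2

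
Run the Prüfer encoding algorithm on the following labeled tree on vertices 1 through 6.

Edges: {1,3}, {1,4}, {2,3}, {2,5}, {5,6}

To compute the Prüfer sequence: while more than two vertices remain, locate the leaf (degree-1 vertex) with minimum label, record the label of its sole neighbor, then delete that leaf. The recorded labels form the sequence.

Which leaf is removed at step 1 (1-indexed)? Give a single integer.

Answer: 4

Derivation:
Step 1: current leaves = {4,6}. Remove leaf 4 (neighbor: 1).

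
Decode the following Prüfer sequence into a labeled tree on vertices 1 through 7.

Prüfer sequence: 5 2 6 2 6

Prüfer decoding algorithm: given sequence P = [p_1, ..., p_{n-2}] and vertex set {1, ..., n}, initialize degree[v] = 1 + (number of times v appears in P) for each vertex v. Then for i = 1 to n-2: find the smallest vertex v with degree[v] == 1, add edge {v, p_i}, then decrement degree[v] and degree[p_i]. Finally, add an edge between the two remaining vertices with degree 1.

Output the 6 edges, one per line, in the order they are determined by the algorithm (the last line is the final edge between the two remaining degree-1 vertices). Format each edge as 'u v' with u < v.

Initial degrees: {1:1, 2:3, 3:1, 4:1, 5:2, 6:3, 7:1}
Step 1: smallest deg-1 vertex = 1, p_1 = 5. Add edge {1,5}. Now deg[1]=0, deg[5]=1.
Step 2: smallest deg-1 vertex = 3, p_2 = 2. Add edge {2,3}. Now deg[3]=0, deg[2]=2.
Step 3: smallest deg-1 vertex = 4, p_3 = 6. Add edge {4,6}. Now deg[4]=0, deg[6]=2.
Step 4: smallest deg-1 vertex = 5, p_4 = 2. Add edge {2,5}. Now deg[5]=0, deg[2]=1.
Step 5: smallest deg-1 vertex = 2, p_5 = 6. Add edge {2,6}. Now deg[2]=0, deg[6]=1.
Final: two remaining deg-1 vertices are 6, 7. Add edge {6,7}.

Answer: 1 5
2 3
4 6
2 5
2 6
6 7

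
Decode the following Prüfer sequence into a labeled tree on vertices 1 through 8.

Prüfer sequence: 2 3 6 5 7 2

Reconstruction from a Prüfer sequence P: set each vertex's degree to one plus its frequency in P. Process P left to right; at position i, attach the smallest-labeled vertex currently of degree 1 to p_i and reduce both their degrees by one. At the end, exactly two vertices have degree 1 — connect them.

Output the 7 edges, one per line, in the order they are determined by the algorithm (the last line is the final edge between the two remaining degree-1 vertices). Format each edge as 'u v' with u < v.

Answer: 1 2
3 4
3 6
5 6
5 7
2 7
2 8

Derivation:
Initial degrees: {1:1, 2:3, 3:2, 4:1, 5:2, 6:2, 7:2, 8:1}
Step 1: smallest deg-1 vertex = 1, p_1 = 2. Add edge {1,2}. Now deg[1]=0, deg[2]=2.
Step 2: smallest deg-1 vertex = 4, p_2 = 3. Add edge {3,4}. Now deg[4]=0, deg[3]=1.
Step 3: smallest deg-1 vertex = 3, p_3 = 6. Add edge {3,6}. Now deg[3]=0, deg[6]=1.
Step 4: smallest deg-1 vertex = 6, p_4 = 5. Add edge {5,6}. Now deg[6]=0, deg[5]=1.
Step 5: smallest deg-1 vertex = 5, p_5 = 7. Add edge {5,7}. Now deg[5]=0, deg[7]=1.
Step 6: smallest deg-1 vertex = 7, p_6 = 2. Add edge {2,7}. Now deg[7]=0, deg[2]=1.
Final: two remaining deg-1 vertices are 2, 8. Add edge {2,8}.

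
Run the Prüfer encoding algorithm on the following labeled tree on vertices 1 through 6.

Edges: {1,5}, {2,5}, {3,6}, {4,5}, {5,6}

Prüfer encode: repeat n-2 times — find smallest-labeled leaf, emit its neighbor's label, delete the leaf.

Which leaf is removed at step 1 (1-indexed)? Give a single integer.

Answer: 1

Derivation:
Step 1: current leaves = {1,2,3,4}. Remove leaf 1 (neighbor: 5).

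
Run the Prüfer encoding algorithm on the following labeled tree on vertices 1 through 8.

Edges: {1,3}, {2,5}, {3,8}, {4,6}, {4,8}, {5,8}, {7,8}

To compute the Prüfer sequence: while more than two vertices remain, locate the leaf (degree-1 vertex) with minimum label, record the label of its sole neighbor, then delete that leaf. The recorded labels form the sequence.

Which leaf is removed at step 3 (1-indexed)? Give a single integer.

Step 1: current leaves = {1,2,6,7}. Remove leaf 1 (neighbor: 3).
Step 2: current leaves = {2,3,6,7}. Remove leaf 2 (neighbor: 5).
Step 3: current leaves = {3,5,6,7}. Remove leaf 3 (neighbor: 8).

Answer: 3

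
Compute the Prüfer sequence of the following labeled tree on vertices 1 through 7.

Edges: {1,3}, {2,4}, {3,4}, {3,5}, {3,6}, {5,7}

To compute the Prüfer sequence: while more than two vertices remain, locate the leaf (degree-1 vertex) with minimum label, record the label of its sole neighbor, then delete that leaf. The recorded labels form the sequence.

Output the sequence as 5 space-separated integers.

Answer: 3 4 3 3 5

Derivation:
Step 1: leaves = {1,2,6,7}. Remove smallest leaf 1, emit neighbor 3.
Step 2: leaves = {2,6,7}. Remove smallest leaf 2, emit neighbor 4.
Step 3: leaves = {4,6,7}. Remove smallest leaf 4, emit neighbor 3.
Step 4: leaves = {6,7}. Remove smallest leaf 6, emit neighbor 3.
Step 5: leaves = {3,7}. Remove smallest leaf 3, emit neighbor 5.
Done: 2 vertices remain (5, 7). Sequence = [3 4 3 3 5]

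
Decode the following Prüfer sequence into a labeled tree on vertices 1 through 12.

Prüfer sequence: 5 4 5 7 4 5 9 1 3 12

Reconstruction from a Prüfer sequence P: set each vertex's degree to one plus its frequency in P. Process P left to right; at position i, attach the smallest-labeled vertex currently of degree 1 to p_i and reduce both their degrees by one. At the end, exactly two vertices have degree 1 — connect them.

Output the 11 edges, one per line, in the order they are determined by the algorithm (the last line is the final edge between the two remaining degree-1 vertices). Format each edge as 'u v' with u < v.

Answer: 2 5
4 6
5 8
7 10
4 7
4 5
5 9
1 9
1 3
3 12
11 12

Derivation:
Initial degrees: {1:2, 2:1, 3:2, 4:3, 5:4, 6:1, 7:2, 8:1, 9:2, 10:1, 11:1, 12:2}
Step 1: smallest deg-1 vertex = 2, p_1 = 5. Add edge {2,5}. Now deg[2]=0, deg[5]=3.
Step 2: smallest deg-1 vertex = 6, p_2 = 4. Add edge {4,6}. Now deg[6]=0, deg[4]=2.
Step 3: smallest deg-1 vertex = 8, p_3 = 5. Add edge {5,8}. Now deg[8]=0, deg[5]=2.
Step 4: smallest deg-1 vertex = 10, p_4 = 7. Add edge {7,10}. Now deg[10]=0, deg[7]=1.
Step 5: smallest deg-1 vertex = 7, p_5 = 4. Add edge {4,7}. Now deg[7]=0, deg[4]=1.
Step 6: smallest deg-1 vertex = 4, p_6 = 5. Add edge {4,5}. Now deg[4]=0, deg[5]=1.
Step 7: smallest deg-1 vertex = 5, p_7 = 9. Add edge {5,9}. Now deg[5]=0, deg[9]=1.
Step 8: smallest deg-1 vertex = 9, p_8 = 1. Add edge {1,9}. Now deg[9]=0, deg[1]=1.
Step 9: smallest deg-1 vertex = 1, p_9 = 3. Add edge {1,3}. Now deg[1]=0, deg[3]=1.
Step 10: smallest deg-1 vertex = 3, p_10 = 12. Add edge {3,12}. Now deg[3]=0, deg[12]=1.
Final: two remaining deg-1 vertices are 11, 12. Add edge {11,12}.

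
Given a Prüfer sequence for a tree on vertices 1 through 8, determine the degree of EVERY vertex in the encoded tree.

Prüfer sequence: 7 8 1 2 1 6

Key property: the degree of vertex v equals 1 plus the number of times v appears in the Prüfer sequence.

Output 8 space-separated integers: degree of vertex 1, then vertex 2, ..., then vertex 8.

p_1 = 7: count[7] becomes 1
p_2 = 8: count[8] becomes 1
p_3 = 1: count[1] becomes 1
p_4 = 2: count[2] becomes 1
p_5 = 1: count[1] becomes 2
p_6 = 6: count[6] becomes 1
Degrees (1 + count): deg[1]=1+2=3, deg[2]=1+1=2, deg[3]=1+0=1, deg[4]=1+0=1, deg[5]=1+0=1, deg[6]=1+1=2, deg[7]=1+1=2, deg[8]=1+1=2

Answer: 3 2 1 1 1 2 2 2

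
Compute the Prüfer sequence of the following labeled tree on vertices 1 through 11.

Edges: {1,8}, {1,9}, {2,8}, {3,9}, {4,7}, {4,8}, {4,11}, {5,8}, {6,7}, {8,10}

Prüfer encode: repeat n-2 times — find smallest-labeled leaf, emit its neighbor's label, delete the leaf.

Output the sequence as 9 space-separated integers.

Step 1: leaves = {2,3,5,6,10,11}. Remove smallest leaf 2, emit neighbor 8.
Step 2: leaves = {3,5,6,10,11}. Remove smallest leaf 3, emit neighbor 9.
Step 3: leaves = {5,6,9,10,11}. Remove smallest leaf 5, emit neighbor 8.
Step 4: leaves = {6,9,10,11}. Remove smallest leaf 6, emit neighbor 7.
Step 5: leaves = {7,9,10,11}. Remove smallest leaf 7, emit neighbor 4.
Step 6: leaves = {9,10,11}. Remove smallest leaf 9, emit neighbor 1.
Step 7: leaves = {1,10,11}. Remove smallest leaf 1, emit neighbor 8.
Step 8: leaves = {10,11}. Remove smallest leaf 10, emit neighbor 8.
Step 9: leaves = {8,11}. Remove smallest leaf 8, emit neighbor 4.
Done: 2 vertices remain (4, 11). Sequence = [8 9 8 7 4 1 8 8 4]

Answer: 8 9 8 7 4 1 8 8 4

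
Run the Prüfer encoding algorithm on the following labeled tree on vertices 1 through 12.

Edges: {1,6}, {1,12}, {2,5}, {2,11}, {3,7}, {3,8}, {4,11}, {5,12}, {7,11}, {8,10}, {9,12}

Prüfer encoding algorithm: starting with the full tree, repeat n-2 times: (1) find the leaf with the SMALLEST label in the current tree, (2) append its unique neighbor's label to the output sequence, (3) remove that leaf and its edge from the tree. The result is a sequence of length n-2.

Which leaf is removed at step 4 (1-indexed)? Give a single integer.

Step 1: current leaves = {4,6,9,10}. Remove leaf 4 (neighbor: 11).
Step 2: current leaves = {6,9,10}. Remove leaf 6 (neighbor: 1).
Step 3: current leaves = {1,9,10}. Remove leaf 1 (neighbor: 12).
Step 4: current leaves = {9,10}. Remove leaf 9 (neighbor: 12).

Answer: 9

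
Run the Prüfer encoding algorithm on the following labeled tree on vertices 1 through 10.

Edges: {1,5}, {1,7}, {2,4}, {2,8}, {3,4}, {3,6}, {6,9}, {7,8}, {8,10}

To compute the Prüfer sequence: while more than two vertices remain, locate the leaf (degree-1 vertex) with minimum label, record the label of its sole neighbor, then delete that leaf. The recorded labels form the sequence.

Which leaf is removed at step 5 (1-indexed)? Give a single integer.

Step 1: current leaves = {5,9,10}. Remove leaf 5 (neighbor: 1).
Step 2: current leaves = {1,9,10}. Remove leaf 1 (neighbor: 7).
Step 3: current leaves = {7,9,10}. Remove leaf 7 (neighbor: 8).
Step 4: current leaves = {9,10}. Remove leaf 9 (neighbor: 6).
Step 5: current leaves = {6,10}. Remove leaf 6 (neighbor: 3).

Answer: 6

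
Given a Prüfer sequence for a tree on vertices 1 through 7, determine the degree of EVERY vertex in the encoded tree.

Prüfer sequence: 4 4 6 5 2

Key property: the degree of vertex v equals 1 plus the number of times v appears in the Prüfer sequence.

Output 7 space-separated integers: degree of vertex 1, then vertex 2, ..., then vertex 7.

Answer: 1 2 1 3 2 2 1

Derivation:
p_1 = 4: count[4] becomes 1
p_2 = 4: count[4] becomes 2
p_3 = 6: count[6] becomes 1
p_4 = 5: count[5] becomes 1
p_5 = 2: count[2] becomes 1
Degrees (1 + count): deg[1]=1+0=1, deg[2]=1+1=2, deg[3]=1+0=1, deg[4]=1+2=3, deg[5]=1+1=2, deg[6]=1+1=2, deg[7]=1+0=1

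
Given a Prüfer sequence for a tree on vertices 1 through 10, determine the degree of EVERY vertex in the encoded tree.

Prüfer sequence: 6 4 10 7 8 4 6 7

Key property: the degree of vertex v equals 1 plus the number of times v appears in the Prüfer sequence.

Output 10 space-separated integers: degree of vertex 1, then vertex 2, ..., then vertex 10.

Answer: 1 1 1 3 1 3 3 2 1 2

Derivation:
p_1 = 6: count[6] becomes 1
p_2 = 4: count[4] becomes 1
p_3 = 10: count[10] becomes 1
p_4 = 7: count[7] becomes 1
p_5 = 8: count[8] becomes 1
p_6 = 4: count[4] becomes 2
p_7 = 6: count[6] becomes 2
p_8 = 7: count[7] becomes 2
Degrees (1 + count): deg[1]=1+0=1, deg[2]=1+0=1, deg[3]=1+0=1, deg[4]=1+2=3, deg[5]=1+0=1, deg[6]=1+2=3, deg[7]=1+2=3, deg[8]=1+1=2, deg[9]=1+0=1, deg[10]=1+1=2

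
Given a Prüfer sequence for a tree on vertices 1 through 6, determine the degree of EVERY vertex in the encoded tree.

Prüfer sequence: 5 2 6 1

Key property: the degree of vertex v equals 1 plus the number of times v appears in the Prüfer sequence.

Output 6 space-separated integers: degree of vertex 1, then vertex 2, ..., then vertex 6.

Answer: 2 2 1 1 2 2

Derivation:
p_1 = 5: count[5] becomes 1
p_2 = 2: count[2] becomes 1
p_3 = 6: count[6] becomes 1
p_4 = 1: count[1] becomes 1
Degrees (1 + count): deg[1]=1+1=2, deg[2]=1+1=2, deg[3]=1+0=1, deg[4]=1+0=1, deg[5]=1+1=2, deg[6]=1+1=2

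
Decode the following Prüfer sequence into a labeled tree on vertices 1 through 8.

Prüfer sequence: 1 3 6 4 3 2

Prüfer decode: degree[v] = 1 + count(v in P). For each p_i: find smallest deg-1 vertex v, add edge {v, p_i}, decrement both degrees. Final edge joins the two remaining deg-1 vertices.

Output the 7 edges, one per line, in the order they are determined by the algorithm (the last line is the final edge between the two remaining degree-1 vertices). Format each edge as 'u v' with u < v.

Initial degrees: {1:2, 2:2, 3:3, 4:2, 5:1, 6:2, 7:1, 8:1}
Step 1: smallest deg-1 vertex = 5, p_1 = 1. Add edge {1,5}. Now deg[5]=0, deg[1]=1.
Step 2: smallest deg-1 vertex = 1, p_2 = 3. Add edge {1,3}. Now deg[1]=0, deg[3]=2.
Step 3: smallest deg-1 vertex = 7, p_3 = 6. Add edge {6,7}. Now deg[7]=0, deg[6]=1.
Step 4: smallest deg-1 vertex = 6, p_4 = 4. Add edge {4,6}. Now deg[6]=0, deg[4]=1.
Step 5: smallest deg-1 vertex = 4, p_5 = 3. Add edge {3,4}. Now deg[4]=0, deg[3]=1.
Step 6: smallest deg-1 vertex = 3, p_6 = 2. Add edge {2,3}. Now deg[3]=0, deg[2]=1.
Final: two remaining deg-1 vertices are 2, 8. Add edge {2,8}.

Answer: 1 5
1 3
6 7
4 6
3 4
2 3
2 8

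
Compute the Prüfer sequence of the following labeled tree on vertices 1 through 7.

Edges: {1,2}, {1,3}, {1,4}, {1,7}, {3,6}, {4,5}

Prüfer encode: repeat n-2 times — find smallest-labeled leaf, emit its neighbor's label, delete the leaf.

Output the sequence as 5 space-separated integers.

Step 1: leaves = {2,5,6,7}. Remove smallest leaf 2, emit neighbor 1.
Step 2: leaves = {5,6,7}. Remove smallest leaf 5, emit neighbor 4.
Step 3: leaves = {4,6,7}. Remove smallest leaf 4, emit neighbor 1.
Step 4: leaves = {6,7}. Remove smallest leaf 6, emit neighbor 3.
Step 5: leaves = {3,7}. Remove smallest leaf 3, emit neighbor 1.
Done: 2 vertices remain (1, 7). Sequence = [1 4 1 3 1]

Answer: 1 4 1 3 1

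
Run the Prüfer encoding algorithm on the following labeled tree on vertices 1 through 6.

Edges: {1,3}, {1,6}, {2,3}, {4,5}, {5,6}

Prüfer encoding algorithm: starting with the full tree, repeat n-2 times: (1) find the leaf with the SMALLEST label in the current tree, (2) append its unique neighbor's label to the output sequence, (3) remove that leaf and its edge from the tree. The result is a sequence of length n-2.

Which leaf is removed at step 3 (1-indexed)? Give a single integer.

Answer: 1

Derivation:
Step 1: current leaves = {2,4}. Remove leaf 2 (neighbor: 3).
Step 2: current leaves = {3,4}. Remove leaf 3 (neighbor: 1).
Step 3: current leaves = {1,4}. Remove leaf 1 (neighbor: 6).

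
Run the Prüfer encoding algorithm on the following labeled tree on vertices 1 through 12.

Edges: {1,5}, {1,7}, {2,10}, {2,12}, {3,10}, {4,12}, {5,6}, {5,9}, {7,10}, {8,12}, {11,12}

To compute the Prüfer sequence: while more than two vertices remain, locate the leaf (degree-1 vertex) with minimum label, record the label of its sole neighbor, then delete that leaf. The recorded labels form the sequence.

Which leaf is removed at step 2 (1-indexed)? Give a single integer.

Answer: 4

Derivation:
Step 1: current leaves = {3,4,6,8,9,11}. Remove leaf 3 (neighbor: 10).
Step 2: current leaves = {4,6,8,9,11}. Remove leaf 4 (neighbor: 12).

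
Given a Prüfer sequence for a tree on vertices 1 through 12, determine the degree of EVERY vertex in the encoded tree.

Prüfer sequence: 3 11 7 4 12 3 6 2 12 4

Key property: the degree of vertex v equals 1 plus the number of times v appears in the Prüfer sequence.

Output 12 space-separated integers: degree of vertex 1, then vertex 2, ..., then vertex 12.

p_1 = 3: count[3] becomes 1
p_2 = 11: count[11] becomes 1
p_3 = 7: count[7] becomes 1
p_4 = 4: count[4] becomes 1
p_5 = 12: count[12] becomes 1
p_6 = 3: count[3] becomes 2
p_7 = 6: count[6] becomes 1
p_8 = 2: count[2] becomes 1
p_9 = 12: count[12] becomes 2
p_10 = 4: count[4] becomes 2
Degrees (1 + count): deg[1]=1+0=1, deg[2]=1+1=2, deg[3]=1+2=3, deg[4]=1+2=3, deg[5]=1+0=1, deg[6]=1+1=2, deg[7]=1+1=2, deg[8]=1+0=1, deg[9]=1+0=1, deg[10]=1+0=1, deg[11]=1+1=2, deg[12]=1+2=3

Answer: 1 2 3 3 1 2 2 1 1 1 2 3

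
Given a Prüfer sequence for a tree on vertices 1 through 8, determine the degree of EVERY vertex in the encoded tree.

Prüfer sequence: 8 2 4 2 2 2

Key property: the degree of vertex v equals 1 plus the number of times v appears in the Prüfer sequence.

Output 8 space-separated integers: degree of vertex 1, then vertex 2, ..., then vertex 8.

p_1 = 8: count[8] becomes 1
p_2 = 2: count[2] becomes 1
p_3 = 4: count[4] becomes 1
p_4 = 2: count[2] becomes 2
p_5 = 2: count[2] becomes 3
p_6 = 2: count[2] becomes 4
Degrees (1 + count): deg[1]=1+0=1, deg[2]=1+4=5, deg[3]=1+0=1, deg[4]=1+1=2, deg[5]=1+0=1, deg[6]=1+0=1, deg[7]=1+0=1, deg[8]=1+1=2

Answer: 1 5 1 2 1 1 1 2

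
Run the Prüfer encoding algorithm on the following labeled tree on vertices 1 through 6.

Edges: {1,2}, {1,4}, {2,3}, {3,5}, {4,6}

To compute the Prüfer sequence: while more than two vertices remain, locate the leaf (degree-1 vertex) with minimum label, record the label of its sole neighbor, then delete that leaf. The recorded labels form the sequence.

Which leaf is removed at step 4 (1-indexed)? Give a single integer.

Step 1: current leaves = {5,6}. Remove leaf 5 (neighbor: 3).
Step 2: current leaves = {3,6}. Remove leaf 3 (neighbor: 2).
Step 3: current leaves = {2,6}. Remove leaf 2 (neighbor: 1).
Step 4: current leaves = {1,6}. Remove leaf 1 (neighbor: 4).

Answer: 1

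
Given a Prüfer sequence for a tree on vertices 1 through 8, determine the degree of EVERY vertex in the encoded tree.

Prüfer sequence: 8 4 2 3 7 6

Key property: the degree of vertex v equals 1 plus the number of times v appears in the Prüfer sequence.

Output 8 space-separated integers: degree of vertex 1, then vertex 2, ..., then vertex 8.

Answer: 1 2 2 2 1 2 2 2

Derivation:
p_1 = 8: count[8] becomes 1
p_2 = 4: count[4] becomes 1
p_3 = 2: count[2] becomes 1
p_4 = 3: count[3] becomes 1
p_5 = 7: count[7] becomes 1
p_6 = 6: count[6] becomes 1
Degrees (1 + count): deg[1]=1+0=1, deg[2]=1+1=2, deg[3]=1+1=2, deg[4]=1+1=2, deg[5]=1+0=1, deg[6]=1+1=2, deg[7]=1+1=2, deg[8]=1+1=2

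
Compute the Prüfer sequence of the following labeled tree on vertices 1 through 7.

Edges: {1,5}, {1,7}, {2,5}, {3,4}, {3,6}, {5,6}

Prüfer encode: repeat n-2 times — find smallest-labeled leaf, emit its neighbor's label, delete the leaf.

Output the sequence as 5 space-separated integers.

Answer: 5 3 6 5 1

Derivation:
Step 1: leaves = {2,4,7}. Remove smallest leaf 2, emit neighbor 5.
Step 2: leaves = {4,7}. Remove smallest leaf 4, emit neighbor 3.
Step 3: leaves = {3,7}. Remove smallest leaf 3, emit neighbor 6.
Step 4: leaves = {6,7}. Remove smallest leaf 6, emit neighbor 5.
Step 5: leaves = {5,7}. Remove smallest leaf 5, emit neighbor 1.
Done: 2 vertices remain (1, 7). Sequence = [5 3 6 5 1]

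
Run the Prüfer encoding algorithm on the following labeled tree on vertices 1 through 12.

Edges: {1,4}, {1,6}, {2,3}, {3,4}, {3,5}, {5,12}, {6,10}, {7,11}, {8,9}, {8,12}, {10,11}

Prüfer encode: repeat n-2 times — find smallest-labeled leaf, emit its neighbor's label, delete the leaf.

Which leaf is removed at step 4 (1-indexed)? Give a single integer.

Step 1: current leaves = {2,7,9}. Remove leaf 2 (neighbor: 3).
Step 2: current leaves = {7,9}. Remove leaf 7 (neighbor: 11).
Step 3: current leaves = {9,11}. Remove leaf 9 (neighbor: 8).
Step 4: current leaves = {8,11}. Remove leaf 8 (neighbor: 12).

Answer: 8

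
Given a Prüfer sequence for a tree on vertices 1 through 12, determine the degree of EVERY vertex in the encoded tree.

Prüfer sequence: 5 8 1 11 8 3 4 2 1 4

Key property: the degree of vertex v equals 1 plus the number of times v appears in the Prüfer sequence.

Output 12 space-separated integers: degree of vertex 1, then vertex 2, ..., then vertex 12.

Answer: 3 2 2 3 2 1 1 3 1 1 2 1

Derivation:
p_1 = 5: count[5] becomes 1
p_2 = 8: count[8] becomes 1
p_3 = 1: count[1] becomes 1
p_4 = 11: count[11] becomes 1
p_5 = 8: count[8] becomes 2
p_6 = 3: count[3] becomes 1
p_7 = 4: count[4] becomes 1
p_8 = 2: count[2] becomes 1
p_9 = 1: count[1] becomes 2
p_10 = 4: count[4] becomes 2
Degrees (1 + count): deg[1]=1+2=3, deg[2]=1+1=2, deg[3]=1+1=2, deg[4]=1+2=3, deg[5]=1+1=2, deg[6]=1+0=1, deg[7]=1+0=1, deg[8]=1+2=3, deg[9]=1+0=1, deg[10]=1+0=1, deg[11]=1+1=2, deg[12]=1+0=1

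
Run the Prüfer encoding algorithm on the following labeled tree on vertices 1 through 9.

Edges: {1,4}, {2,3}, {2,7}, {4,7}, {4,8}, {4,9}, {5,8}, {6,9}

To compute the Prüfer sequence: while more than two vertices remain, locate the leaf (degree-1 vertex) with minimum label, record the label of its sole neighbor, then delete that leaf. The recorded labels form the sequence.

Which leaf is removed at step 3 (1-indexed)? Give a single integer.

Answer: 2

Derivation:
Step 1: current leaves = {1,3,5,6}. Remove leaf 1 (neighbor: 4).
Step 2: current leaves = {3,5,6}. Remove leaf 3 (neighbor: 2).
Step 3: current leaves = {2,5,6}. Remove leaf 2 (neighbor: 7).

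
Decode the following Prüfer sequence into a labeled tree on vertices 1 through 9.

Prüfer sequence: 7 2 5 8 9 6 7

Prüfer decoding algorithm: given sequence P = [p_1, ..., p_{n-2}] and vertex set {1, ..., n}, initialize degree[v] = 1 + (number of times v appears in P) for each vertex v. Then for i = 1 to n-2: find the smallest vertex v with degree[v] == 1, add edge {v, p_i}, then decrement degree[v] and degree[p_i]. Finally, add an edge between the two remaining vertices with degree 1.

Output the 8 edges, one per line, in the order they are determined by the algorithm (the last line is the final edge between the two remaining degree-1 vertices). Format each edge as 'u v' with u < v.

Initial degrees: {1:1, 2:2, 3:1, 4:1, 5:2, 6:2, 7:3, 8:2, 9:2}
Step 1: smallest deg-1 vertex = 1, p_1 = 7. Add edge {1,7}. Now deg[1]=0, deg[7]=2.
Step 2: smallest deg-1 vertex = 3, p_2 = 2. Add edge {2,3}. Now deg[3]=0, deg[2]=1.
Step 3: smallest deg-1 vertex = 2, p_3 = 5. Add edge {2,5}. Now deg[2]=0, deg[5]=1.
Step 4: smallest deg-1 vertex = 4, p_4 = 8. Add edge {4,8}. Now deg[4]=0, deg[8]=1.
Step 5: smallest deg-1 vertex = 5, p_5 = 9. Add edge {5,9}. Now deg[5]=0, deg[9]=1.
Step 6: smallest deg-1 vertex = 8, p_6 = 6. Add edge {6,8}. Now deg[8]=0, deg[6]=1.
Step 7: smallest deg-1 vertex = 6, p_7 = 7. Add edge {6,7}. Now deg[6]=0, deg[7]=1.
Final: two remaining deg-1 vertices are 7, 9. Add edge {7,9}.

Answer: 1 7
2 3
2 5
4 8
5 9
6 8
6 7
7 9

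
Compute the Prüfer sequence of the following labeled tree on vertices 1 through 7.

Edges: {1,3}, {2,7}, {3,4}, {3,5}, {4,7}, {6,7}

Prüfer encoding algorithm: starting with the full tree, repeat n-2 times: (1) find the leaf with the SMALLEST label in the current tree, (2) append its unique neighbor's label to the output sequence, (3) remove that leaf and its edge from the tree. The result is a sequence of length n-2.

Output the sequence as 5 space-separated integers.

Answer: 3 7 3 4 7

Derivation:
Step 1: leaves = {1,2,5,6}. Remove smallest leaf 1, emit neighbor 3.
Step 2: leaves = {2,5,6}. Remove smallest leaf 2, emit neighbor 7.
Step 3: leaves = {5,6}. Remove smallest leaf 5, emit neighbor 3.
Step 4: leaves = {3,6}. Remove smallest leaf 3, emit neighbor 4.
Step 5: leaves = {4,6}. Remove smallest leaf 4, emit neighbor 7.
Done: 2 vertices remain (6, 7). Sequence = [3 7 3 4 7]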